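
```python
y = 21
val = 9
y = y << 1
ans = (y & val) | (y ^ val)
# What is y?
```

Trace (tracking y):
y = 21  # -> y = 21
val = 9  # -> val = 9
y = y << 1  # -> y = 42
ans = y & val | y ^ val  # -> ans = 43

Answer: 42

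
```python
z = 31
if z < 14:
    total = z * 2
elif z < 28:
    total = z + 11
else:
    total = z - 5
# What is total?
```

Trace (tracking total):
z = 31  # -> z = 31
if z < 14:  # condition is False
elif z < 28:  # condition is False
else:
    total = z - 5  # -> total = 26

Answer: 26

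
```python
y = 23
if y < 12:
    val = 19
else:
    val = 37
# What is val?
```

Trace (tracking val):
y = 23  # -> y = 23
if y < 12:  # condition is False
else:
    val = 37  # -> val = 37

Answer: 37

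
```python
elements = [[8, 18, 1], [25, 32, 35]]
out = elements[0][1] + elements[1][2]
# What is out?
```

Answer: 53

Derivation:
Trace (tracking out):
elements = [[8, 18, 1], [25, 32, 35]]  # -> elements = [[8, 18, 1], [25, 32, 35]]
out = elements[0][1] + elements[1][2]  # -> out = 53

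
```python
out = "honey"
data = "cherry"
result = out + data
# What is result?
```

Answer: 'honeycherry'

Derivation:
Trace (tracking result):
out = 'honey'  # -> out = 'honey'
data = 'cherry'  # -> data = 'cherry'
result = out + data  # -> result = 'honeycherry'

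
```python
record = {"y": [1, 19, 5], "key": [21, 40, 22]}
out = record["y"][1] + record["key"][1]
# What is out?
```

Trace (tracking out):
record = {'y': [1, 19, 5], 'key': [21, 40, 22]}  # -> record = {'y': [1, 19, 5], 'key': [21, 40, 22]}
out = record['y'][1] + record['key'][1]  # -> out = 59

Answer: 59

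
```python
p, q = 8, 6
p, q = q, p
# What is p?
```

Answer: 6

Derivation:
Trace (tracking p):
p, q = (8, 6)  # -> p = 8, q = 6
p, q = (q, p)  # -> p = 6, q = 8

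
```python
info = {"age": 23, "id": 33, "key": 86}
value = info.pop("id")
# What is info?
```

Trace (tracking info):
info = {'age': 23, 'id': 33, 'key': 86}  # -> info = {'age': 23, 'id': 33, 'key': 86}
value = info.pop('id')  # -> value = 33

Answer: {'age': 23, 'key': 86}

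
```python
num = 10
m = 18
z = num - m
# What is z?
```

Trace (tracking z):
num = 10  # -> num = 10
m = 18  # -> m = 18
z = num - m  # -> z = -8

Answer: -8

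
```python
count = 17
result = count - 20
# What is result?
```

Answer: -3

Derivation:
Trace (tracking result):
count = 17  # -> count = 17
result = count - 20  # -> result = -3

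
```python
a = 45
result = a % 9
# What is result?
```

Trace (tracking result):
a = 45  # -> a = 45
result = a % 9  # -> result = 0

Answer: 0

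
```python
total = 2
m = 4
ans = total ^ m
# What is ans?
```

Trace (tracking ans):
total = 2  # -> total = 2
m = 4  # -> m = 4
ans = total ^ m  # -> ans = 6

Answer: 6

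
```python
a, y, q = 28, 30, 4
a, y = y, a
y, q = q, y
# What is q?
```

Answer: 28

Derivation:
Trace (tracking q):
a, y, q = (28, 30, 4)  # -> a = 28, y = 30, q = 4
a, y = (y, a)  # -> a = 30, y = 28
y, q = (q, y)  # -> y = 4, q = 28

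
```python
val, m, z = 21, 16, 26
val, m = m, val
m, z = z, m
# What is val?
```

Trace (tracking val):
val, m, z = (21, 16, 26)  # -> val = 21, m = 16, z = 26
val, m = (m, val)  # -> val = 16, m = 21
m, z = (z, m)  # -> m = 26, z = 21

Answer: 16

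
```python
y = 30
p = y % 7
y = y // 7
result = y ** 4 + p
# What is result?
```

Trace (tracking result):
y = 30  # -> y = 30
p = y % 7  # -> p = 2
y = y // 7  # -> y = 4
result = y ** 4 + p  # -> result = 258

Answer: 258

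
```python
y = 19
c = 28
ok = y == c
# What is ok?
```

Answer: False

Derivation:
Trace (tracking ok):
y = 19  # -> y = 19
c = 28  # -> c = 28
ok = y == c  # -> ok = False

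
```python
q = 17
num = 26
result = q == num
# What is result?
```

Trace (tracking result):
q = 17  # -> q = 17
num = 26  # -> num = 26
result = q == num  # -> result = False

Answer: False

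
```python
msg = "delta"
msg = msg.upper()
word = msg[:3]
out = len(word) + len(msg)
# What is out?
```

Answer: 8

Derivation:
Trace (tracking out):
msg = 'delta'  # -> msg = 'delta'
msg = msg.upper()  # -> msg = 'DELTA'
word = msg[:3]  # -> word = 'DEL'
out = len(word) + len(msg)  # -> out = 8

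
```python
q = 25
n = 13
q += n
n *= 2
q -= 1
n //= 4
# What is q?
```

Trace (tracking q):
q = 25  # -> q = 25
n = 13  # -> n = 13
q += n  # -> q = 38
n *= 2  # -> n = 26
q -= 1  # -> q = 37
n //= 4  # -> n = 6

Answer: 37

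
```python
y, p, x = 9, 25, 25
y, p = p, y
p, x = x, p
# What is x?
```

Trace (tracking x):
y, p, x = (9, 25, 25)  # -> y = 9, p = 25, x = 25
y, p = (p, y)  # -> y = 25, p = 9
p, x = (x, p)  # -> p = 25, x = 9

Answer: 9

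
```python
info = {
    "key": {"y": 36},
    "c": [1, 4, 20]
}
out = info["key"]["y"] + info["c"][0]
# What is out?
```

Answer: 37

Derivation:
Trace (tracking out):
info = {'key': {'y': 36}, 'c': [1, 4, 20]}  # -> info = {'key': {'y': 36}, 'c': [1, 4, 20]}
out = info['key']['y'] + info['c'][0]  # -> out = 37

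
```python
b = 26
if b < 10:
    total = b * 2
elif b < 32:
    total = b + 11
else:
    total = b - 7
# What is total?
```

Trace (tracking total):
b = 26  # -> b = 26
if b < 10:  # condition is False
elif b < 32:  # condition is True
    total = b + 11  # -> total = 37

Answer: 37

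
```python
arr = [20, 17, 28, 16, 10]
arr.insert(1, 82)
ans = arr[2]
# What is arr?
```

Trace (tracking arr):
arr = [20, 17, 28, 16, 10]  # -> arr = [20, 17, 28, 16, 10]
arr.insert(1, 82)  # -> arr = [20, 82, 17, 28, 16, 10]
ans = arr[2]  # -> ans = 17

Answer: [20, 82, 17, 28, 16, 10]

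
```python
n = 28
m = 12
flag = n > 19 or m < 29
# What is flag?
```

Trace (tracking flag):
n = 28  # -> n = 28
m = 12  # -> m = 12
flag = n > 19 or m < 29  # -> flag = True

Answer: True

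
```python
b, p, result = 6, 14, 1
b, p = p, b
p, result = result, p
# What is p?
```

Trace (tracking p):
b, p, result = (6, 14, 1)  # -> b = 6, p = 14, result = 1
b, p = (p, b)  # -> b = 14, p = 6
p, result = (result, p)  # -> p = 1, result = 6

Answer: 1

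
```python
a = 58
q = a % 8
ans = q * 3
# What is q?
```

Answer: 2

Derivation:
Trace (tracking q):
a = 58  # -> a = 58
q = a % 8  # -> q = 2
ans = q * 3  # -> ans = 6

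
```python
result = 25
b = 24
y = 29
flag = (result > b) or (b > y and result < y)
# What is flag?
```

Trace (tracking flag):
result = 25  # -> result = 25
b = 24  # -> b = 24
y = 29  # -> y = 29
flag = result > b or (b > y and result < y)  # -> flag = True

Answer: True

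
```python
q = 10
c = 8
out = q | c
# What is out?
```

Answer: 10

Derivation:
Trace (tracking out):
q = 10  # -> q = 10
c = 8  # -> c = 8
out = q | c  # -> out = 10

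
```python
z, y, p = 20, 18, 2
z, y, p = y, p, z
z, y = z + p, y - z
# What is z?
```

Answer: 38

Derivation:
Trace (tracking z):
z, y, p = (20, 18, 2)  # -> z = 20, y = 18, p = 2
z, y, p = (y, p, z)  # -> z = 18, y = 2, p = 20
z, y = (z + p, y - z)  # -> z = 38, y = -16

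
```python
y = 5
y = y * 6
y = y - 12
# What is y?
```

Answer: 18

Derivation:
Trace (tracking y):
y = 5  # -> y = 5
y = y * 6  # -> y = 30
y = y - 12  # -> y = 18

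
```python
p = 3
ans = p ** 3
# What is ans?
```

Answer: 27

Derivation:
Trace (tracking ans):
p = 3  # -> p = 3
ans = p ** 3  # -> ans = 27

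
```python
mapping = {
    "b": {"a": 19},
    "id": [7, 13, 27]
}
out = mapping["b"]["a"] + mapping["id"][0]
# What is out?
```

Trace (tracking out):
mapping = {'b': {'a': 19}, 'id': [7, 13, 27]}  # -> mapping = {'b': {'a': 19}, 'id': [7, 13, 27]}
out = mapping['b']['a'] + mapping['id'][0]  # -> out = 26

Answer: 26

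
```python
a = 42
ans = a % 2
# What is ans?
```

Answer: 0

Derivation:
Trace (tracking ans):
a = 42  # -> a = 42
ans = a % 2  # -> ans = 0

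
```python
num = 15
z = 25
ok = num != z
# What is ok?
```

Answer: True

Derivation:
Trace (tracking ok):
num = 15  # -> num = 15
z = 25  # -> z = 25
ok = num != z  # -> ok = True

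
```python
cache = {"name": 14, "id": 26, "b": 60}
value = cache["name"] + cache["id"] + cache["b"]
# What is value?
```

Trace (tracking value):
cache = {'name': 14, 'id': 26, 'b': 60}  # -> cache = {'name': 14, 'id': 26, 'b': 60}
value = cache['name'] + cache['id'] + cache['b']  # -> value = 100

Answer: 100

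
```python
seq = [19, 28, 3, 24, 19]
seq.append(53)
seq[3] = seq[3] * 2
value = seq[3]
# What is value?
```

Answer: 48

Derivation:
Trace (tracking value):
seq = [19, 28, 3, 24, 19]  # -> seq = [19, 28, 3, 24, 19]
seq.append(53)  # -> seq = [19, 28, 3, 24, 19, 53]
seq[3] = seq[3] * 2  # -> seq = [19, 28, 3, 48, 19, 53]
value = seq[3]  # -> value = 48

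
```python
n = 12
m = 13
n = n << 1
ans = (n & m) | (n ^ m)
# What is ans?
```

Trace (tracking ans):
n = 12  # -> n = 12
m = 13  # -> m = 13
n = n << 1  # -> n = 24
ans = n & m | n ^ m  # -> ans = 29

Answer: 29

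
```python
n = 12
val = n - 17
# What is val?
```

Answer: -5

Derivation:
Trace (tracking val):
n = 12  # -> n = 12
val = n - 17  # -> val = -5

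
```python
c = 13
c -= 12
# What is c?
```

Answer: 1

Derivation:
Trace (tracking c):
c = 13  # -> c = 13
c -= 12  # -> c = 1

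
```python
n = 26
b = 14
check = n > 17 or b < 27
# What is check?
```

Answer: True

Derivation:
Trace (tracking check):
n = 26  # -> n = 26
b = 14  # -> b = 14
check = n > 17 or b < 27  # -> check = True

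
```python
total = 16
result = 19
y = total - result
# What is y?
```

Trace (tracking y):
total = 16  # -> total = 16
result = 19  # -> result = 19
y = total - result  # -> y = -3

Answer: -3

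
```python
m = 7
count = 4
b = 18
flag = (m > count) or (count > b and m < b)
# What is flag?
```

Trace (tracking flag):
m = 7  # -> m = 7
count = 4  # -> count = 4
b = 18  # -> b = 18
flag = m > count or (count > b and m < b)  # -> flag = True

Answer: True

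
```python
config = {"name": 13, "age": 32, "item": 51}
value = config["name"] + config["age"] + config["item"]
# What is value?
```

Answer: 96

Derivation:
Trace (tracking value):
config = {'name': 13, 'age': 32, 'item': 51}  # -> config = {'name': 13, 'age': 32, 'item': 51}
value = config['name'] + config['age'] + config['item']  # -> value = 96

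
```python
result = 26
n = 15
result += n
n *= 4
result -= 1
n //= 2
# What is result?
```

Answer: 40

Derivation:
Trace (tracking result):
result = 26  # -> result = 26
n = 15  # -> n = 15
result += n  # -> result = 41
n *= 4  # -> n = 60
result -= 1  # -> result = 40
n //= 2  # -> n = 30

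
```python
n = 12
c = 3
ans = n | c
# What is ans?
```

Answer: 15

Derivation:
Trace (tracking ans):
n = 12  # -> n = 12
c = 3  # -> c = 3
ans = n | c  # -> ans = 15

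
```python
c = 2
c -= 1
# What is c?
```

Answer: 1

Derivation:
Trace (tracking c):
c = 2  # -> c = 2
c -= 1  # -> c = 1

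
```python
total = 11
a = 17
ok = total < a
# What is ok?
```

Trace (tracking ok):
total = 11  # -> total = 11
a = 17  # -> a = 17
ok = total < a  # -> ok = True

Answer: True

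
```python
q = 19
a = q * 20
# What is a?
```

Trace (tracking a):
q = 19  # -> q = 19
a = q * 20  # -> a = 380

Answer: 380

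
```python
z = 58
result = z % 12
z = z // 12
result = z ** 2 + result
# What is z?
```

Answer: 4

Derivation:
Trace (tracking z):
z = 58  # -> z = 58
result = z % 12  # -> result = 10
z = z // 12  # -> z = 4
result = z ** 2 + result  # -> result = 26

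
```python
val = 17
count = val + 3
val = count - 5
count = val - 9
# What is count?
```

Trace (tracking count):
val = 17  # -> val = 17
count = val + 3  # -> count = 20
val = count - 5  # -> val = 15
count = val - 9  # -> count = 6

Answer: 6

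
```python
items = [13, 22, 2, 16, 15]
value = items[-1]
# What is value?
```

Answer: 15

Derivation:
Trace (tracking value):
items = [13, 22, 2, 16, 15]  # -> items = [13, 22, 2, 16, 15]
value = items[-1]  # -> value = 15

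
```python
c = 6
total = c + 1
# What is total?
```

Answer: 7

Derivation:
Trace (tracking total):
c = 6  # -> c = 6
total = c + 1  # -> total = 7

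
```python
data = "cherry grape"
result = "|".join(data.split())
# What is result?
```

Answer: 'cherry|grape'

Derivation:
Trace (tracking result):
data = 'cherry grape'  # -> data = 'cherry grape'
result = '|'.join(data.split())  # -> result = 'cherry|grape'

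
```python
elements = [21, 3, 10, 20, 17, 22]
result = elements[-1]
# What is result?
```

Answer: 22

Derivation:
Trace (tracking result):
elements = [21, 3, 10, 20, 17, 22]  # -> elements = [21, 3, 10, 20, 17, 22]
result = elements[-1]  # -> result = 22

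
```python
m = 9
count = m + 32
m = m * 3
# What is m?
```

Trace (tracking m):
m = 9  # -> m = 9
count = m + 32  # -> count = 41
m = m * 3  # -> m = 27

Answer: 27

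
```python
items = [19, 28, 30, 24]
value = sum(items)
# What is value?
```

Answer: 101

Derivation:
Trace (tracking value):
items = [19, 28, 30, 24]  # -> items = [19, 28, 30, 24]
value = sum(items)  # -> value = 101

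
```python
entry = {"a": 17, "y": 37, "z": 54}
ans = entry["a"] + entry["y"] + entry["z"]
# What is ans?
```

Answer: 108

Derivation:
Trace (tracking ans):
entry = {'a': 17, 'y': 37, 'z': 54}  # -> entry = {'a': 17, 'y': 37, 'z': 54}
ans = entry['a'] + entry['y'] + entry['z']  # -> ans = 108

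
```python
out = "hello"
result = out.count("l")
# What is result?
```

Trace (tracking result):
out = 'hello'  # -> out = 'hello'
result = out.count('l')  # -> result = 2

Answer: 2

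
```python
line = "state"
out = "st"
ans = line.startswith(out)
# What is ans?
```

Trace (tracking ans):
line = 'state'  # -> line = 'state'
out = 'st'  # -> out = 'st'
ans = line.startswith(out)  # -> ans = True

Answer: True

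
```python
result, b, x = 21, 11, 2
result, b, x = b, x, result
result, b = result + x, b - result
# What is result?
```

Trace (tracking result):
result, b, x = (21, 11, 2)  # -> result = 21, b = 11, x = 2
result, b, x = (b, x, result)  # -> result = 11, b = 2, x = 21
result, b = (result + x, b - result)  # -> result = 32, b = -9

Answer: 32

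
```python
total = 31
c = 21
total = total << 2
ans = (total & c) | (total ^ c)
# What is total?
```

Answer: 124

Derivation:
Trace (tracking total):
total = 31  # -> total = 31
c = 21  # -> c = 21
total = total << 2  # -> total = 124
ans = total & c | total ^ c  # -> ans = 125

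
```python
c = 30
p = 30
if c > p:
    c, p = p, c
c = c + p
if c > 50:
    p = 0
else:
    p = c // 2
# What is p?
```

Answer: 0

Derivation:
Trace (tracking p):
c = 30  # -> c = 30
p = 30  # -> p = 30
if c > p:  # condition is False
c = c + p  # -> c = 60
if c > 50:  # condition is True
    p = 0  # -> p = 0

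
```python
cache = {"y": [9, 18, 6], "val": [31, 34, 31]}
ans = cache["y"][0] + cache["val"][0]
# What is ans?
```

Answer: 40

Derivation:
Trace (tracking ans):
cache = {'y': [9, 18, 6], 'val': [31, 34, 31]}  # -> cache = {'y': [9, 18, 6], 'val': [31, 34, 31]}
ans = cache['y'][0] + cache['val'][0]  # -> ans = 40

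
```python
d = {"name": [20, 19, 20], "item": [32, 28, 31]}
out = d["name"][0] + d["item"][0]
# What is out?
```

Answer: 52

Derivation:
Trace (tracking out):
d = {'name': [20, 19, 20], 'item': [32, 28, 31]}  # -> d = {'name': [20, 19, 20], 'item': [32, 28, 31]}
out = d['name'][0] + d['item'][0]  # -> out = 52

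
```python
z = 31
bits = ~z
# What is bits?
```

Answer: -32

Derivation:
Trace (tracking bits):
z = 31  # -> z = 31
bits = ~z  # -> bits = -32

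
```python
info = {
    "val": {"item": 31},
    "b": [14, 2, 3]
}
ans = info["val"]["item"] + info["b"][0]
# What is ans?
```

Answer: 45

Derivation:
Trace (tracking ans):
info = {'val': {'item': 31}, 'b': [14, 2, 3]}  # -> info = {'val': {'item': 31}, 'b': [14, 2, 3]}
ans = info['val']['item'] + info['b'][0]  # -> ans = 45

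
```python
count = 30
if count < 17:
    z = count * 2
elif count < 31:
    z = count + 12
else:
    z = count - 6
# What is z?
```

Trace (tracking z):
count = 30  # -> count = 30
if count < 17:  # condition is False
elif count < 31:  # condition is True
    z = count + 12  # -> z = 42

Answer: 42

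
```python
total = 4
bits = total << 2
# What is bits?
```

Trace (tracking bits):
total = 4  # -> total = 4
bits = total << 2  # -> bits = 16

Answer: 16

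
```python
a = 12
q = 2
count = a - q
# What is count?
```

Trace (tracking count):
a = 12  # -> a = 12
q = 2  # -> q = 2
count = a - q  # -> count = 10

Answer: 10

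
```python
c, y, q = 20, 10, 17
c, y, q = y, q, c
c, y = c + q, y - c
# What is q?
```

Answer: 20

Derivation:
Trace (tracking q):
c, y, q = (20, 10, 17)  # -> c = 20, y = 10, q = 17
c, y, q = (y, q, c)  # -> c = 10, y = 17, q = 20
c, y = (c + q, y - c)  # -> c = 30, y = 7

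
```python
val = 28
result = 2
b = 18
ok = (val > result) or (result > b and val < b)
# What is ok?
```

Answer: True

Derivation:
Trace (tracking ok):
val = 28  # -> val = 28
result = 2  # -> result = 2
b = 18  # -> b = 18
ok = val > result or (result > b and val < b)  # -> ok = True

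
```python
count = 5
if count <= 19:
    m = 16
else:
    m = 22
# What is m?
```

Answer: 16

Derivation:
Trace (tracking m):
count = 5  # -> count = 5
if count <= 19:  # condition is True
    m = 16  # -> m = 16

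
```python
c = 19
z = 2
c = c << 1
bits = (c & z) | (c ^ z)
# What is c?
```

Answer: 38

Derivation:
Trace (tracking c):
c = 19  # -> c = 19
z = 2  # -> z = 2
c = c << 1  # -> c = 38
bits = c & z | c ^ z  # -> bits = 38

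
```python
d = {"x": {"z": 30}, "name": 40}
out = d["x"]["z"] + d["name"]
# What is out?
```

Trace (tracking out):
d = {'x': {'z': 30}, 'name': 40}  # -> d = {'x': {'z': 30}, 'name': 40}
out = d['x']['z'] + d['name']  # -> out = 70

Answer: 70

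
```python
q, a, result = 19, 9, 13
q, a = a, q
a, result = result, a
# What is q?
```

Trace (tracking q):
q, a, result = (19, 9, 13)  # -> q = 19, a = 9, result = 13
q, a = (a, q)  # -> q = 9, a = 19
a, result = (result, a)  # -> a = 13, result = 19

Answer: 9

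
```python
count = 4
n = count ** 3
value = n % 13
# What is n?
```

Answer: 64

Derivation:
Trace (tracking n):
count = 4  # -> count = 4
n = count ** 3  # -> n = 64
value = n % 13  # -> value = 12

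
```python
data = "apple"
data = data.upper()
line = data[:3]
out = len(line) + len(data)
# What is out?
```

Trace (tracking out):
data = 'apple'  # -> data = 'apple'
data = data.upper()  # -> data = 'APPLE'
line = data[:3]  # -> line = 'APP'
out = len(line) + len(data)  # -> out = 8

Answer: 8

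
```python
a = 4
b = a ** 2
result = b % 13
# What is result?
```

Answer: 3

Derivation:
Trace (tracking result):
a = 4  # -> a = 4
b = a ** 2  # -> b = 16
result = b % 13  # -> result = 3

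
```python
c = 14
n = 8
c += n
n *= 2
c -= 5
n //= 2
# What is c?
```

Trace (tracking c):
c = 14  # -> c = 14
n = 8  # -> n = 8
c += n  # -> c = 22
n *= 2  # -> n = 16
c -= 5  # -> c = 17
n //= 2  # -> n = 8

Answer: 17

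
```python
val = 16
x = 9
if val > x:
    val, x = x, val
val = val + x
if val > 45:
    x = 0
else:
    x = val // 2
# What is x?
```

Answer: 12

Derivation:
Trace (tracking x):
val = 16  # -> val = 16
x = 9  # -> x = 9
if val > x:  # condition is True
    val, x = (x, val)  # -> val = 9, x = 16
val = val + x  # -> val = 25
if val > 45:  # condition is False
else:
    x = val // 2  # -> x = 12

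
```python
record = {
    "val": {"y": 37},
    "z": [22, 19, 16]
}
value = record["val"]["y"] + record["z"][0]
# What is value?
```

Trace (tracking value):
record = {'val': {'y': 37}, 'z': [22, 19, 16]}  # -> record = {'val': {'y': 37}, 'z': [22, 19, 16]}
value = record['val']['y'] + record['z'][0]  # -> value = 59

Answer: 59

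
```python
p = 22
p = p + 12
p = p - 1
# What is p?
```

Answer: 33

Derivation:
Trace (tracking p):
p = 22  # -> p = 22
p = p + 12  # -> p = 34
p = p - 1  # -> p = 33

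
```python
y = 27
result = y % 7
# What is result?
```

Answer: 6

Derivation:
Trace (tracking result):
y = 27  # -> y = 27
result = y % 7  # -> result = 6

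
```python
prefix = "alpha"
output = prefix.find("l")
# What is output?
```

Answer: 1

Derivation:
Trace (tracking output):
prefix = 'alpha'  # -> prefix = 'alpha'
output = prefix.find('l')  # -> output = 1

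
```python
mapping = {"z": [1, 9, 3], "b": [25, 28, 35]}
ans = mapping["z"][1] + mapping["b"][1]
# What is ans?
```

Answer: 37

Derivation:
Trace (tracking ans):
mapping = {'z': [1, 9, 3], 'b': [25, 28, 35]}  # -> mapping = {'z': [1, 9, 3], 'b': [25, 28, 35]}
ans = mapping['z'][1] + mapping['b'][1]  # -> ans = 37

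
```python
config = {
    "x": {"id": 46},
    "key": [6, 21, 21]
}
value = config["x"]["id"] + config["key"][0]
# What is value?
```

Trace (tracking value):
config = {'x': {'id': 46}, 'key': [6, 21, 21]}  # -> config = {'x': {'id': 46}, 'key': [6, 21, 21]}
value = config['x']['id'] + config['key'][0]  # -> value = 52

Answer: 52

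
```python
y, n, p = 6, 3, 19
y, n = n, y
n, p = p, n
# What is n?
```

Answer: 19

Derivation:
Trace (tracking n):
y, n, p = (6, 3, 19)  # -> y = 6, n = 3, p = 19
y, n = (n, y)  # -> y = 3, n = 6
n, p = (p, n)  # -> n = 19, p = 6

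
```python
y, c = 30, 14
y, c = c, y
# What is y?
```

Trace (tracking y):
y, c = (30, 14)  # -> y = 30, c = 14
y, c = (c, y)  # -> y = 14, c = 30

Answer: 14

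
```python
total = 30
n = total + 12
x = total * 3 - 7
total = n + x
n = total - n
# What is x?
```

Trace (tracking x):
total = 30  # -> total = 30
n = total + 12  # -> n = 42
x = total * 3 - 7  # -> x = 83
total = n + x  # -> total = 125
n = total - n  # -> n = 83

Answer: 83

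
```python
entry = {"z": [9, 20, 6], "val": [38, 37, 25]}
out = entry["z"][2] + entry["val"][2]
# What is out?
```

Trace (tracking out):
entry = {'z': [9, 20, 6], 'val': [38, 37, 25]}  # -> entry = {'z': [9, 20, 6], 'val': [38, 37, 25]}
out = entry['z'][2] + entry['val'][2]  # -> out = 31

Answer: 31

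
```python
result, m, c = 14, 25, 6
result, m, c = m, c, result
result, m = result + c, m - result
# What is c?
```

Answer: 14

Derivation:
Trace (tracking c):
result, m, c = (14, 25, 6)  # -> result = 14, m = 25, c = 6
result, m, c = (m, c, result)  # -> result = 25, m = 6, c = 14
result, m = (result + c, m - result)  # -> result = 39, m = -19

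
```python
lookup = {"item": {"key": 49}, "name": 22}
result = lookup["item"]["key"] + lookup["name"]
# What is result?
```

Answer: 71

Derivation:
Trace (tracking result):
lookup = {'item': {'key': 49}, 'name': 22}  # -> lookup = {'item': {'key': 49}, 'name': 22}
result = lookup['item']['key'] + lookup['name']  # -> result = 71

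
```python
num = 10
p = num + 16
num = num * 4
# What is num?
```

Trace (tracking num):
num = 10  # -> num = 10
p = num + 16  # -> p = 26
num = num * 4  # -> num = 40

Answer: 40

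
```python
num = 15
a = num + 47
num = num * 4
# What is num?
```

Trace (tracking num):
num = 15  # -> num = 15
a = num + 47  # -> a = 62
num = num * 4  # -> num = 60

Answer: 60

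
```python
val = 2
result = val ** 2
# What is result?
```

Trace (tracking result):
val = 2  # -> val = 2
result = val ** 2  # -> result = 4

Answer: 4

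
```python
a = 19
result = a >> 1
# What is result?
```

Trace (tracking result):
a = 19  # -> a = 19
result = a >> 1  # -> result = 9

Answer: 9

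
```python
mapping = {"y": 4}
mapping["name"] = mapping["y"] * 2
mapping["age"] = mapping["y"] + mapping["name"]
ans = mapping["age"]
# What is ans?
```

Trace (tracking ans):
mapping = {'y': 4}  # -> mapping = {'y': 4}
mapping['name'] = mapping['y'] * 2  # -> mapping = {'y': 4, 'name': 8}
mapping['age'] = mapping['y'] + mapping['name']  # -> mapping = {'y': 4, 'name': 8, 'age': 12}
ans = mapping['age']  # -> ans = 12

Answer: 12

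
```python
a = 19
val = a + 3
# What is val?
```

Answer: 22

Derivation:
Trace (tracking val):
a = 19  # -> a = 19
val = a + 3  # -> val = 22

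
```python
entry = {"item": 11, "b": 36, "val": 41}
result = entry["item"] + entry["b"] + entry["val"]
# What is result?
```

Answer: 88

Derivation:
Trace (tracking result):
entry = {'item': 11, 'b': 36, 'val': 41}  # -> entry = {'item': 11, 'b': 36, 'val': 41}
result = entry['item'] + entry['b'] + entry['val']  # -> result = 88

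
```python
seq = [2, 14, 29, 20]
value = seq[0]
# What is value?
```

Trace (tracking value):
seq = [2, 14, 29, 20]  # -> seq = [2, 14, 29, 20]
value = seq[0]  # -> value = 2

Answer: 2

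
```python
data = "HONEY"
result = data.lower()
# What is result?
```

Answer: 'honey'

Derivation:
Trace (tracking result):
data = 'HONEY'  # -> data = 'HONEY'
result = data.lower()  # -> result = 'honey'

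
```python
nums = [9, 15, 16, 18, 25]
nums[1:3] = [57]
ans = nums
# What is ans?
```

Trace (tracking ans):
nums = [9, 15, 16, 18, 25]  # -> nums = [9, 15, 16, 18, 25]
nums[1:3] = [57]  # -> nums = [9, 57, 18, 25]
ans = nums  # -> ans = [9, 57, 18, 25]

Answer: [9, 57, 18, 25]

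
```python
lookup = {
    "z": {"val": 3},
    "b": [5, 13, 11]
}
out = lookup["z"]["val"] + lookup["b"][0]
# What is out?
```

Trace (tracking out):
lookup = {'z': {'val': 3}, 'b': [5, 13, 11]}  # -> lookup = {'z': {'val': 3}, 'b': [5, 13, 11]}
out = lookup['z']['val'] + lookup['b'][0]  # -> out = 8

Answer: 8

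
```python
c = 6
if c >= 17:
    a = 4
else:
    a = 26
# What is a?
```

Answer: 26

Derivation:
Trace (tracking a):
c = 6  # -> c = 6
if c >= 17:  # condition is False
else:
    a = 26  # -> a = 26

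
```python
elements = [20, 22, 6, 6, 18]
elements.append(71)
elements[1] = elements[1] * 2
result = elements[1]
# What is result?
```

Answer: 44

Derivation:
Trace (tracking result):
elements = [20, 22, 6, 6, 18]  # -> elements = [20, 22, 6, 6, 18]
elements.append(71)  # -> elements = [20, 22, 6, 6, 18, 71]
elements[1] = elements[1] * 2  # -> elements = [20, 44, 6, 6, 18, 71]
result = elements[1]  # -> result = 44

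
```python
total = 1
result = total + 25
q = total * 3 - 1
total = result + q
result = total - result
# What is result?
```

Answer: 2

Derivation:
Trace (tracking result):
total = 1  # -> total = 1
result = total + 25  # -> result = 26
q = total * 3 - 1  # -> q = 2
total = result + q  # -> total = 28
result = total - result  # -> result = 2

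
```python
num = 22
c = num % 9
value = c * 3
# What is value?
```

Trace (tracking value):
num = 22  # -> num = 22
c = num % 9  # -> c = 4
value = c * 3  # -> value = 12

Answer: 12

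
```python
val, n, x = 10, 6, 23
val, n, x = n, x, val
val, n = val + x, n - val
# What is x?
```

Answer: 10

Derivation:
Trace (tracking x):
val, n, x = (10, 6, 23)  # -> val = 10, n = 6, x = 23
val, n, x = (n, x, val)  # -> val = 6, n = 23, x = 10
val, n = (val + x, n - val)  # -> val = 16, n = 17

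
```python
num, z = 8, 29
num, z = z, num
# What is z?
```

Answer: 8

Derivation:
Trace (tracking z):
num, z = (8, 29)  # -> num = 8, z = 29
num, z = (z, num)  # -> num = 29, z = 8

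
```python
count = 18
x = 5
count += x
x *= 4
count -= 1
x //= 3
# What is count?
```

Answer: 22

Derivation:
Trace (tracking count):
count = 18  # -> count = 18
x = 5  # -> x = 5
count += x  # -> count = 23
x *= 4  # -> x = 20
count -= 1  # -> count = 22
x //= 3  # -> x = 6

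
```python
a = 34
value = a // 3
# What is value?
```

Answer: 11

Derivation:
Trace (tracking value):
a = 34  # -> a = 34
value = a // 3  # -> value = 11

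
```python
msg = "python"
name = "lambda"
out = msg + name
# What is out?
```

Answer: 'pythonlambda'

Derivation:
Trace (tracking out):
msg = 'python'  # -> msg = 'python'
name = 'lambda'  # -> name = 'lambda'
out = msg + name  # -> out = 'pythonlambda'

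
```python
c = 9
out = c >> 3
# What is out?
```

Answer: 1

Derivation:
Trace (tracking out):
c = 9  # -> c = 9
out = c >> 3  # -> out = 1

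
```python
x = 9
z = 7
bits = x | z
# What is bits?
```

Trace (tracking bits):
x = 9  # -> x = 9
z = 7  # -> z = 7
bits = x | z  # -> bits = 15

Answer: 15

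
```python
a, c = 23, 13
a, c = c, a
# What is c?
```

Answer: 23

Derivation:
Trace (tracking c):
a, c = (23, 13)  # -> a = 23, c = 13
a, c = (c, a)  # -> a = 13, c = 23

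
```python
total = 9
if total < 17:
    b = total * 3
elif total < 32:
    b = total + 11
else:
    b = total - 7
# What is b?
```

Answer: 27

Derivation:
Trace (tracking b):
total = 9  # -> total = 9
if total < 17:  # condition is True
    b = total * 3  # -> b = 27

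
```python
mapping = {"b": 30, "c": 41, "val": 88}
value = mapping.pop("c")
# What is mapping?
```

Answer: {'b': 30, 'val': 88}

Derivation:
Trace (tracking mapping):
mapping = {'b': 30, 'c': 41, 'val': 88}  # -> mapping = {'b': 30, 'c': 41, 'val': 88}
value = mapping.pop('c')  # -> value = 41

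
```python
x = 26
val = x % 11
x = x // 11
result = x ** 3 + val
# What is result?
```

Answer: 12

Derivation:
Trace (tracking result):
x = 26  # -> x = 26
val = x % 11  # -> val = 4
x = x // 11  # -> x = 2
result = x ** 3 + val  # -> result = 12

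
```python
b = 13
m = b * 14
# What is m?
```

Answer: 182

Derivation:
Trace (tracking m):
b = 13  # -> b = 13
m = b * 14  # -> m = 182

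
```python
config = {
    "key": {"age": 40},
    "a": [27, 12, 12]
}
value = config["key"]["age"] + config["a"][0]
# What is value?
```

Trace (tracking value):
config = {'key': {'age': 40}, 'a': [27, 12, 12]}  # -> config = {'key': {'age': 40}, 'a': [27, 12, 12]}
value = config['key']['age'] + config['a'][0]  # -> value = 67

Answer: 67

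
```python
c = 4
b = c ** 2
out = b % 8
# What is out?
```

Trace (tracking out):
c = 4  # -> c = 4
b = c ** 2  # -> b = 16
out = b % 8  # -> out = 0

Answer: 0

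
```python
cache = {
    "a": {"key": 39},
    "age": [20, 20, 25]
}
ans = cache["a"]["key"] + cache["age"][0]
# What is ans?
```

Answer: 59

Derivation:
Trace (tracking ans):
cache = {'a': {'key': 39}, 'age': [20, 20, 25]}  # -> cache = {'a': {'key': 39}, 'age': [20, 20, 25]}
ans = cache['a']['key'] + cache['age'][0]  # -> ans = 59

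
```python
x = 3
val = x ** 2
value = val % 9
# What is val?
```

Answer: 9

Derivation:
Trace (tracking val):
x = 3  # -> x = 3
val = x ** 2  # -> val = 9
value = val % 9  # -> value = 0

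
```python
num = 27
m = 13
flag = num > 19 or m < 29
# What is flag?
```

Trace (tracking flag):
num = 27  # -> num = 27
m = 13  # -> m = 13
flag = num > 19 or m < 29  # -> flag = True

Answer: True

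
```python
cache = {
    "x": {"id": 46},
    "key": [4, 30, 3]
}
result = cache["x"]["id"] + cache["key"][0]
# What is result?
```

Trace (tracking result):
cache = {'x': {'id': 46}, 'key': [4, 30, 3]}  # -> cache = {'x': {'id': 46}, 'key': [4, 30, 3]}
result = cache['x']['id'] + cache['key'][0]  # -> result = 50

Answer: 50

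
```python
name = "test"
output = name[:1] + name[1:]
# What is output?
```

Answer: 'test'

Derivation:
Trace (tracking output):
name = 'test'  # -> name = 'test'
output = name[:1] + name[1:]  # -> output = 'test'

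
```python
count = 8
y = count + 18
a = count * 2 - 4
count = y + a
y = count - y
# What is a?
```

Trace (tracking a):
count = 8  # -> count = 8
y = count + 18  # -> y = 26
a = count * 2 - 4  # -> a = 12
count = y + a  # -> count = 38
y = count - y  # -> y = 12

Answer: 12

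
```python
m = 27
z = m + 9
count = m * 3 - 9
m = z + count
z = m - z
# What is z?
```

Answer: 72

Derivation:
Trace (tracking z):
m = 27  # -> m = 27
z = m + 9  # -> z = 36
count = m * 3 - 9  # -> count = 72
m = z + count  # -> m = 108
z = m - z  # -> z = 72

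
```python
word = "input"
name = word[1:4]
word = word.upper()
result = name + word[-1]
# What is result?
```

Answer: 'npuT'

Derivation:
Trace (tracking result):
word = 'input'  # -> word = 'input'
name = word[1:4]  # -> name = 'npu'
word = word.upper()  # -> word = 'INPUT'
result = name + word[-1]  # -> result = 'npuT'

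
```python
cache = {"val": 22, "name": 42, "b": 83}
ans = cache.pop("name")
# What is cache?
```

Trace (tracking cache):
cache = {'val': 22, 'name': 42, 'b': 83}  # -> cache = {'val': 22, 'name': 42, 'b': 83}
ans = cache.pop('name')  # -> ans = 42

Answer: {'val': 22, 'b': 83}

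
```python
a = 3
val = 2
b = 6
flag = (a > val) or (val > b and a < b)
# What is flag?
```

Answer: True

Derivation:
Trace (tracking flag):
a = 3  # -> a = 3
val = 2  # -> val = 2
b = 6  # -> b = 6
flag = a > val or (val > b and a < b)  # -> flag = True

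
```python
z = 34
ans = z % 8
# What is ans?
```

Trace (tracking ans):
z = 34  # -> z = 34
ans = z % 8  # -> ans = 2

Answer: 2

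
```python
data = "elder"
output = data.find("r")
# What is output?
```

Trace (tracking output):
data = 'elder'  # -> data = 'elder'
output = data.find('r')  # -> output = 4

Answer: 4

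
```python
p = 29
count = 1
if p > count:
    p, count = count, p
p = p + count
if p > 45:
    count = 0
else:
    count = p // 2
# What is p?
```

Trace (tracking p):
p = 29  # -> p = 29
count = 1  # -> count = 1
if p > count:  # condition is True
    p, count = (count, p)  # -> p = 1, count = 29
p = p + count  # -> p = 30
if p > 45:  # condition is False
else:
    count = p // 2  # -> count = 15

Answer: 30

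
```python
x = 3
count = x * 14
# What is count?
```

Answer: 42

Derivation:
Trace (tracking count):
x = 3  # -> x = 3
count = x * 14  # -> count = 42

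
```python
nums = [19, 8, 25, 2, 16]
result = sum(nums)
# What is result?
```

Answer: 70

Derivation:
Trace (tracking result):
nums = [19, 8, 25, 2, 16]  # -> nums = [19, 8, 25, 2, 16]
result = sum(nums)  # -> result = 70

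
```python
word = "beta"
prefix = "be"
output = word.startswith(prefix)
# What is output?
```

Answer: True

Derivation:
Trace (tracking output):
word = 'beta'  # -> word = 'beta'
prefix = 'be'  # -> prefix = 'be'
output = word.startswith(prefix)  # -> output = True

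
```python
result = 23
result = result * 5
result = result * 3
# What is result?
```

Trace (tracking result):
result = 23  # -> result = 23
result = result * 5  # -> result = 115
result = result * 3  # -> result = 345

Answer: 345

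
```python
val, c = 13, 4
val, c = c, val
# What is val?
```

Trace (tracking val):
val, c = (13, 4)  # -> val = 13, c = 4
val, c = (c, val)  # -> val = 4, c = 13

Answer: 4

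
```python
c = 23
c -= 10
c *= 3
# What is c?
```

Answer: 39

Derivation:
Trace (tracking c):
c = 23  # -> c = 23
c -= 10  # -> c = 13
c *= 3  # -> c = 39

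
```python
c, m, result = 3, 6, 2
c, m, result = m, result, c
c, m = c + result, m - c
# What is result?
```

Answer: 3

Derivation:
Trace (tracking result):
c, m, result = (3, 6, 2)  # -> c = 3, m = 6, result = 2
c, m, result = (m, result, c)  # -> c = 6, m = 2, result = 3
c, m = (c + result, m - c)  # -> c = 9, m = -4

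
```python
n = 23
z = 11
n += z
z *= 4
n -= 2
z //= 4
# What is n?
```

Trace (tracking n):
n = 23  # -> n = 23
z = 11  # -> z = 11
n += z  # -> n = 34
z *= 4  # -> z = 44
n -= 2  # -> n = 32
z //= 4  # -> z = 11

Answer: 32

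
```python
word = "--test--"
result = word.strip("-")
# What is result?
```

Trace (tracking result):
word = '--test--'  # -> word = '--test--'
result = word.strip('-')  # -> result = 'test'

Answer: 'test'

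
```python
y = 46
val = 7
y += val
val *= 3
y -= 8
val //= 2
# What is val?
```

Trace (tracking val):
y = 46  # -> y = 46
val = 7  # -> val = 7
y += val  # -> y = 53
val *= 3  # -> val = 21
y -= 8  # -> y = 45
val //= 2  # -> val = 10

Answer: 10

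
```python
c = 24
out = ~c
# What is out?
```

Trace (tracking out):
c = 24  # -> c = 24
out = ~c  # -> out = -25

Answer: -25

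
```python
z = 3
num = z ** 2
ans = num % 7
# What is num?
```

Trace (tracking num):
z = 3  # -> z = 3
num = z ** 2  # -> num = 9
ans = num % 7  # -> ans = 2

Answer: 9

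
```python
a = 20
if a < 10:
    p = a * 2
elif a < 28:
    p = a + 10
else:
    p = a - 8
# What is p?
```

Answer: 30

Derivation:
Trace (tracking p):
a = 20  # -> a = 20
if a < 10:  # condition is False
elif a < 28:  # condition is True
    p = a + 10  # -> p = 30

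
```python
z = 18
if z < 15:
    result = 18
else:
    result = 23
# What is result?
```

Trace (tracking result):
z = 18  # -> z = 18
if z < 15:  # condition is False
else:
    result = 23  # -> result = 23

Answer: 23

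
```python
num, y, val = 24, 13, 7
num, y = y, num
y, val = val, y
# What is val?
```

Answer: 24

Derivation:
Trace (tracking val):
num, y, val = (24, 13, 7)  # -> num = 24, y = 13, val = 7
num, y = (y, num)  # -> num = 13, y = 24
y, val = (val, y)  # -> y = 7, val = 24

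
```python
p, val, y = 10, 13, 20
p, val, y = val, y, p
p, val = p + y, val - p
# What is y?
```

Trace (tracking y):
p, val, y = (10, 13, 20)  # -> p = 10, val = 13, y = 20
p, val, y = (val, y, p)  # -> p = 13, val = 20, y = 10
p, val = (p + y, val - p)  # -> p = 23, val = 7

Answer: 10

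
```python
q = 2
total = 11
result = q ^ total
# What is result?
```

Answer: 9

Derivation:
Trace (tracking result):
q = 2  # -> q = 2
total = 11  # -> total = 11
result = q ^ total  # -> result = 9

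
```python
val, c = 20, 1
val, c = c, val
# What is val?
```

Answer: 1

Derivation:
Trace (tracking val):
val, c = (20, 1)  # -> val = 20, c = 1
val, c = (c, val)  # -> val = 1, c = 20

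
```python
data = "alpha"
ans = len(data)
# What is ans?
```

Answer: 5

Derivation:
Trace (tracking ans):
data = 'alpha'  # -> data = 'alpha'
ans = len(data)  # -> ans = 5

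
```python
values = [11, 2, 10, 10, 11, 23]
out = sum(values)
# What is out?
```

Trace (tracking out):
values = [11, 2, 10, 10, 11, 23]  # -> values = [11, 2, 10, 10, 11, 23]
out = sum(values)  # -> out = 67

Answer: 67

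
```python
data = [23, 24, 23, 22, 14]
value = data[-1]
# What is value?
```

Trace (tracking value):
data = [23, 24, 23, 22, 14]  # -> data = [23, 24, 23, 22, 14]
value = data[-1]  # -> value = 14

Answer: 14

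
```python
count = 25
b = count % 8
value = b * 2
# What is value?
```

Trace (tracking value):
count = 25  # -> count = 25
b = count % 8  # -> b = 1
value = b * 2  # -> value = 2

Answer: 2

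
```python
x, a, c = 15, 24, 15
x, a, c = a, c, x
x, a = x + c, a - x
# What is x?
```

Trace (tracking x):
x, a, c = (15, 24, 15)  # -> x = 15, a = 24, c = 15
x, a, c = (a, c, x)  # -> x = 24, a = 15, c = 15
x, a = (x + c, a - x)  # -> x = 39, a = -9

Answer: 39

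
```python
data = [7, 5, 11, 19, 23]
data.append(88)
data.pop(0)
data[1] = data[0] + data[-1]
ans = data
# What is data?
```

Trace (tracking data):
data = [7, 5, 11, 19, 23]  # -> data = [7, 5, 11, 19, 23]
data.append(88)  # -> data = [7, 5, 11, 19, 23, 88]
data.pop(0)  # -> data = [5, 11, 19, 23, 88]
data[1] = data[0] + data[-1]  # -> data = [5, 93, 19, 23, 88]
ans = data  # -> ans = [5, 93, 19, 23, 88]

Answer: [5, 93, 19, 23, 88]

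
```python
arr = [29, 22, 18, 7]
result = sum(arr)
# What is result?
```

Answer: 76

Derivation:
Trace (tracking result):
arr = [29, 22, 18, 7]  # -> arr = [29, 22, 18, 7]
result = sum(arr)  # -> result = 76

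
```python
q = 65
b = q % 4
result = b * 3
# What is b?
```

Trace (tracking b):
q = 65  # -> q = 65
b = q % 4  # -> b = 1
result = b * 3  # -> result = 3

Answer: 1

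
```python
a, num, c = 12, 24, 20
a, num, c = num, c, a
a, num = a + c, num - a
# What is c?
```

Answer: 12

Derivation:
Trace (tracking c):
a, num, c = (12, 24, 20)  # -> a = 12, num = 24, c = 20
a, num, c = (num, c, a)  # -> a = 24, num = 20, c = 12
a, num = (a + c, num - a)  # -> a = 36, num = -4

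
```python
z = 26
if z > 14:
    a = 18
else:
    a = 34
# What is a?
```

Answer: 18

Derivation:
Trace (tracking a):
z = 26  # -> z = 26
if z > 14:  # condition is True
    a = 18  # -> a = 18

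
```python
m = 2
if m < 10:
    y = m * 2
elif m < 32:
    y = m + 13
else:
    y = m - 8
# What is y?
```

Trace (tracking y):
m = 2  # -> m = 2
if m < 10:  # condition is True
    y = m * 2  # -> y = 4

Answer: 4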